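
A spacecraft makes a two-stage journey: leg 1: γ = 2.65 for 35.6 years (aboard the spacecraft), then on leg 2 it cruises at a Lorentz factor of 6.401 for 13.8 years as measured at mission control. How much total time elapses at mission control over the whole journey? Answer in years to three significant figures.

Δt = 108 years

Leg 1: γ = 2.65; Δt_1 = 2.650 × 35.6 = 94.34 years.
Leg 2: 13.8 years is already measured at mission control.
Total: 94.34 + 13.80 years.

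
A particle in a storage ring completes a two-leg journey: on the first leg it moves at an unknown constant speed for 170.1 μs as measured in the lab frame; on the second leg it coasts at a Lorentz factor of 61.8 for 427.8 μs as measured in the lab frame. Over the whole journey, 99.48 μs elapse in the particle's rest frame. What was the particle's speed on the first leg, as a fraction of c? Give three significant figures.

β = 0.839

Leg 1: speed unknown; τ_1 = 170.1/γ_1.
Leg 2: γ = 61.8; τ_2 = 427.8/61.80 = 6.922 μs.
Total proper time: τ_1 + 6.922 = 99.48, so τ_1 = 99.48 − 6.922 = 92.56 μs.
γ_1 = 170.1/92.56 = 1.838; β = √(1 − 1/γ²) = √0.7039.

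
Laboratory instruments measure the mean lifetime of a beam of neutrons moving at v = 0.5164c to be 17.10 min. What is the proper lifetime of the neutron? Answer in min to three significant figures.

τ₀ = 14.6 min

γ = 1/√(1 − 0.5164²) = 1/√0.7333 = 1.168
The lab-frame lifetime is the dilated interval; the proper lifetime is τ₀ = Δt/γ = 17.10/1.168 min.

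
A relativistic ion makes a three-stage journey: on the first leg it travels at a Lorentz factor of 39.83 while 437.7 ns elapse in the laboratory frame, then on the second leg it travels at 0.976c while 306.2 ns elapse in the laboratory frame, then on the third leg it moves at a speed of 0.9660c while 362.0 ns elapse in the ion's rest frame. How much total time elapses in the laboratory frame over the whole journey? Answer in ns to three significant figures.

Leg 1: 437.7 ns is already measured in the laboratory frame.
Leg 2: 306.2 ns is already measured in the laboratory frame.
Leg 3: γ = 1/√(1 − 0.9660²) = 1/√0.06684 = 3.868; Δt_3 = 3.868 × 362.0 = 1400 ns.
Total: 437.7 + 306.2 + 1400 ns.

Δt = 2140 ns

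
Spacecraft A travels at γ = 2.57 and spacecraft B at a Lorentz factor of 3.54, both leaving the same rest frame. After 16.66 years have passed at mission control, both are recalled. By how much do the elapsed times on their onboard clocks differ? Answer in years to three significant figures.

A: γ = 2.57; τ_A = 16.66/2.570 = 6.482 years.
B: γ = 3.54; τ_B = 16.66/3.540 = 4.706 years.

|τ_A − τ_B| = 1.78 years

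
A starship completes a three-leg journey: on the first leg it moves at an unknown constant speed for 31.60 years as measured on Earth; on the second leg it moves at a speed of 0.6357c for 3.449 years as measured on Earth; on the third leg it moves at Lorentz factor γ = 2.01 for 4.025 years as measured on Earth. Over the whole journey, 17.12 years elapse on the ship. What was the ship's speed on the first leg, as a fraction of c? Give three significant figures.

β = 0.919

Leg 1: speed unknown; τ_1 = 31.60/γ_1.
Leg 2: γ = 1/√(1 − 0.6357²) = 1/√0.5959 = 1.295; τ_2 = 3.449/1.295 = 2.662 years.
Leg 3: γ = 2.01; τ_3 = 4.025/2.010 = 2.002 years.
Total proper time: τ_1 + 2.662 + 2.002 = 17.12, so τ_1 = 17.12 − 4.665 = 12.46 years.
γ_1 = 31.60/12.46 = 2.537; β = √(1 − 1/γ²) = √0.8446.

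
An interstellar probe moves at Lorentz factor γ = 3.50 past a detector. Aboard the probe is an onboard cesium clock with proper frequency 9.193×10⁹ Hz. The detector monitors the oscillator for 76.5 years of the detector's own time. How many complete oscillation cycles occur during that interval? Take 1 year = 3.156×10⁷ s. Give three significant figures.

N = 6.34×10¹⁸

γ = 3.50
During 76.5 years of lab time, the oscillator's proper time advances by τ = Δt/γ = 76.5/3.500 = 21.86 years = 6.898×10⁸ s.
N = f × τ = 9.193×10⁹ × 6.898×10⁸ = 6.341×10¹⁸.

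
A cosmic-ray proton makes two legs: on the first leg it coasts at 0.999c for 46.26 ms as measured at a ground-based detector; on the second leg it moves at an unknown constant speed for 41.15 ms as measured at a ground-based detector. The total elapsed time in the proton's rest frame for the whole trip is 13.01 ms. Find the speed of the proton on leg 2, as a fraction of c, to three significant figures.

β = 0.964

Leg 1: γ = 1/√(1 − 0.999²) = 1/√0.001999 = 22.37; τ_1 = 46.26/22.37 = 2.068 ms.
Leg 2: speed unknown; τ_2 = 41.15/γ_2.
Total proper time: 2.068 + τ_2 = 13.01, so τ_2 = 13.01 − 2.068 = 10.94 ms.
γ_2 = 41.15/10.94 = 3.761; β = √(1 − 1/γ²) = √0.9293.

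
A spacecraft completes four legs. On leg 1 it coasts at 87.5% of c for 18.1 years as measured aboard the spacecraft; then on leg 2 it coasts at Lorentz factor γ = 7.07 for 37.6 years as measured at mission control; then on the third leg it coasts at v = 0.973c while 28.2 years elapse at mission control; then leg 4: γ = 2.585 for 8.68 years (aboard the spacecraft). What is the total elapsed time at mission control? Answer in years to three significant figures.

Δt = 126 years

Leg 1: β = 0.875; γ = 1/√(1 − 0.875²) = 1/√0.2344 = 2.066; Δt_1 = 2.066 × 18.1 = 37.39 years.
Leg 2: 37.6 years is already measured at mission control.
Leg 3: 28.2 years is already measured at mission control.
Leg 4: γ = 2.585; Δt_4 = 2.585 × 8.68 = 22.44 years.
Total: 37.39 + 37.60 + 28.20 + 22.44 years.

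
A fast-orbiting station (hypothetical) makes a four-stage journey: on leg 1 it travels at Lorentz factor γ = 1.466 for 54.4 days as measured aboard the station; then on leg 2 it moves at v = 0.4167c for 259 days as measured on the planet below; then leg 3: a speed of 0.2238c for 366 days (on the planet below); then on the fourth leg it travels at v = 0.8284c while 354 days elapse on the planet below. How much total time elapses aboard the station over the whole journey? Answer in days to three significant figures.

τ = 845 days

Leg 1: 54.4 days is already measured aboard the station.
Leg 2: γ = 1/√(1 − 0.4167²) = 1/√0.8264 = 1.100; τ_2 = 259/1.100 = 235.4 days.
Leg 3: γ = 1/√(1 − 0.2238²) = 1/√0.9499 = 1.026; τ_3 = 366/1.026 = 356.7 days.
Leg 4: γ = 1/√(1 − 0.8284²) = 1/√0.3138 = 1.785; τ_4 = 354/1.785 = 198.3 days.
Total: 54.40 + 235.4 + 356.7 + 198.3 days.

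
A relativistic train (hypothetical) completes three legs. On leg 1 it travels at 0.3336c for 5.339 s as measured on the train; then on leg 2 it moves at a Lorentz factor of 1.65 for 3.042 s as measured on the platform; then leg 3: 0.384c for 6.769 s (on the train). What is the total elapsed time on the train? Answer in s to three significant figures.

Leg 1: 5.339 s is already measured on the train.
Leg 2: γ = 1.65; τ_2 = 3.042/1.650 = 1.844 s.
Leg 3: 6.769 s is already measured on the train.
Total: 5.339 + 1.844 + 6.769 s.

τ = 14.0 s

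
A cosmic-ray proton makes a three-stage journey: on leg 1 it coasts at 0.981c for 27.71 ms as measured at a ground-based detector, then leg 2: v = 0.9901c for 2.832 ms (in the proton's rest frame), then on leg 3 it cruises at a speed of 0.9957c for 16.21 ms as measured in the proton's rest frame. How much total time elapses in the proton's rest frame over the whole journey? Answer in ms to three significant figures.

τ = 24.4 ms

Leg 1: γ = 1/√(1 − 0.981²) = 1/√0.03764 = 5.154; τ_1 = 27.71/5.154 = 5.376 ms.
Leg 2: 2.832 ms is already measured in the proton's rest frame.
Leg 3: 16.21 ms is already measured in the proton's rest frame.
Total: 5.376 + 2.832 + 16.21 ms.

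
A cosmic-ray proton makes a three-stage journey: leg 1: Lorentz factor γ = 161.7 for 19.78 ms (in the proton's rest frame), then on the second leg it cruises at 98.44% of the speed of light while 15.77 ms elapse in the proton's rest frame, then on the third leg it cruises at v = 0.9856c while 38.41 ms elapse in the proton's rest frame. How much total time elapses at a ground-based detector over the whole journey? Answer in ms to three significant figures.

Δt = 3520 ms

Leg 1: γ = 161.7; Δt_1 = 161.7 × 19.78 = 3198 ms.
Leg 2: β = 0.9844; γ = 1/√(1 − 0.9844²) = 1/√0.03096 = 5.684; Δt_2 = 5.684 × 15.77 = 89.63 ms.
Leg 3: γ = 1/√(1 − 0.9856²) = 1/√0.02859 = 5.914; Δt_3 = 5.914 × 38.41 = 227.2 ms.
Total: 3198 + 89.63 + 227.2 ms.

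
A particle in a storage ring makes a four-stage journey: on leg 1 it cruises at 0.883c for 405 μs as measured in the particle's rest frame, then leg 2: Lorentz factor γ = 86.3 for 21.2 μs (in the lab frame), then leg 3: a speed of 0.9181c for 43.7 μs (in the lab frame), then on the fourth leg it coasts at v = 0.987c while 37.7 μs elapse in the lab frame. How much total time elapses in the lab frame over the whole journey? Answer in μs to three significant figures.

Leg 1: γ = 1/√(1 − 0.883²) = 1/√0.2203 = 2.131; Δt_1 = 2.131 × 405 = 862.9 μs.
Leg 2: 21.2 μs is already measured in the lab frame.
Leg 3: 43.7 μs is already measured in the lab frame.
Leg 4: 37.7 μs is already measured in the lab frame.
Total: 862.9 + 21.20 + 43.70 + 37.70 μs.

Δt = 965 μs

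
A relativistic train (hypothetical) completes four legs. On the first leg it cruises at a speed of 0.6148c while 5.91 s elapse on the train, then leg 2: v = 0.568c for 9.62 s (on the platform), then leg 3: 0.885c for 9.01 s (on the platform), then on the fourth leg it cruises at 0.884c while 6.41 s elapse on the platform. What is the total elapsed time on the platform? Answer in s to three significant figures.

Leg 1: γ = 1/√(1 − 0.6148²) = 1/√0.6220 = 1.268; Δt_1 = 1.268 × 5.91 = 7.494 s.
Leg 2: 9.62 s is already measured on the platform.
Leg 3: 9.01 s is already measured on the platform.
Leg 4: 6.41 s is already measured on the platform.
Total: 7.494 + 9.620 + 9.010 + 6.410 s.

Δt = 32.5 s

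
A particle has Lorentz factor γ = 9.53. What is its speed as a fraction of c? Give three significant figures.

β = √(1 − 1/γ²) = √(1 − 1/9.53²) = √(1 − 0.01101) = √0.9890

β = 0.994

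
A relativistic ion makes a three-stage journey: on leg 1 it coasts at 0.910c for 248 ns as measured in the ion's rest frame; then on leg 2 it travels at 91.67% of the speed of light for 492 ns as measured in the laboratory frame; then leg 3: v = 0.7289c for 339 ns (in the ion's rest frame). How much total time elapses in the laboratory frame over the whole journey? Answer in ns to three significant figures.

Leg 1: γ = 1/√(1 − 0.910²) = 1/√0.1719 = 2.412; Δt_1 = 2.412 × 248 = 598.2 ns.
Leg 2: 492 ns is already measured in the laboratory frame.
Leg 3: γ = 1/√(1 − 0.7289²) = 1/√0.4687 = 1.461; Δt_3 = 1.461 × 339 = 495.2 ns.
Total: 598.2 + 492.0 + 495.2 ns.

Δt = 1590 ns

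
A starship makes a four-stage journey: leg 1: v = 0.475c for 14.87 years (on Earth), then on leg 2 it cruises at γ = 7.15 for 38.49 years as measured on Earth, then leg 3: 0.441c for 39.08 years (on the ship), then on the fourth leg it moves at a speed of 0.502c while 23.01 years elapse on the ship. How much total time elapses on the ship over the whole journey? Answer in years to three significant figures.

τ = 80.6 years

Leg 1: γ = 1/√(1 − 0.475²) = 1/√0.7744 = 1.136; τ_1 = 14.87/1.136 = 13.09 years.
Leg 2: γ = 7.15; τ_2 = 38.49/7.150 = 5.383 years.
Leg 3: 39.08 years is already measured on the ship.
Leg 4: 23.01 years is already measured on the ship.
Total: 13.09 + 5.383 + 39.08 + 23.01 years.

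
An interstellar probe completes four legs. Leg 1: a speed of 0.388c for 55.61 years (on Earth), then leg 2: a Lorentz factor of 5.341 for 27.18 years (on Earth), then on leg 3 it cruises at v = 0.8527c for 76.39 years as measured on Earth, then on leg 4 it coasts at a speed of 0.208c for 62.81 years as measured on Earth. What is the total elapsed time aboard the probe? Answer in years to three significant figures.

Leg 1: γ = 1/√(1 − 0.388²) = 1/√0.8495 = 1.085; τ_1 = 55.61/1.085 = 51.25 years.
Leg 2: γ = 5.341; τ_2 = 27.18/5.341 = 5.089 years.
Leg 3: γ = 1/√(1 − 0.8527²) = 1/√0.2729 = 1.914; τ_3 = 76.39/1.914 = 39.91 years.
Leg 4: γ = 1/√(1 − 0.208²) = 1/√0.9567 = 1.022; τ_4 = 62.81/1.022 = 61.44 years.
Total: 51.25 + 5.089 + 39.91 + 61.44 years.

τ = 158 years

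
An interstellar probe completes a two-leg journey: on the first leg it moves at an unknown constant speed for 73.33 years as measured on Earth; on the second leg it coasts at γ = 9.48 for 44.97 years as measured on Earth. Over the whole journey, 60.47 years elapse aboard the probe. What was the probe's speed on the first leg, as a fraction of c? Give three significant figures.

Leg 1: speed unknown; τ_1 = 73.33/γ_1.
Leg 2: γ = 9.48; τ_2 = 44.97/9.480 = 4.744 years.
Total proper time: τ_1 + 4.744 = 60.47, so τ_1 = 60.47 − 4.744 = 55.73 years.
γ_1 = 73.33/55.73 = 1.316; β = √(1 − 1/γ²) = √0.4225.

β = 0.650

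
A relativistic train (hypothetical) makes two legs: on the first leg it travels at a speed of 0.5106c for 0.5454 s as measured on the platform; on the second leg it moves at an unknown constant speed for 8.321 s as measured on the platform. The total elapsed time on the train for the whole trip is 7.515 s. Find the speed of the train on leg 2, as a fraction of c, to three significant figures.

β = 0.532

Leg 1: γ = 1/√(1 − 0.5106²) = 1/√0.7393 = 1.163; τ_1 = 0.5454/1.163 = 0.4689 s.
Leg 2: speed unknown; τ_2 = 8.321/γ_2.
Total proper time: 0.4689 + τ_2 = 7.515, so τ_2 = 7.515 − 0.4689 = 7.046 s.
γ_2 = 8.321/7.046 = 1.181; β = √(1 − 1/γ²) = √0.2830.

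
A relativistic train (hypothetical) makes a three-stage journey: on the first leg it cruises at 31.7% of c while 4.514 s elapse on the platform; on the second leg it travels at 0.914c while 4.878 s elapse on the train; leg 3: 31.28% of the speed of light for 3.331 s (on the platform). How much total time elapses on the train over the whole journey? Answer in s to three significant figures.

τ = 12.3 s

Leg 1: β = 0.317; γ = 1/√(1 − 0.317²) = 1/√0.8995 = 1.054; τ_1 = 4.514/1.054 = 4.281 s.
Leg 2: 4.878 s is already measured on the train.
Leg 3: β = 0.3128; γ = 1/√(1 − 0.3128²) = 1/√0.9022 = 1.053; τ_3 = 3.331/1.053 = 3.164 s.
Total: 4.281 + 4.878 + 3.164 s.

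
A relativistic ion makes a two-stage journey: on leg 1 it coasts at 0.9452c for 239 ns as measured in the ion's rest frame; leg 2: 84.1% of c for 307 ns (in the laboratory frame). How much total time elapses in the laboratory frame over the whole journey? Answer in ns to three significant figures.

Δt = 1040 ns

Leg 1: γ = 1/√(1 − 0.9452²) = 1/√0.1066 = 3.063; Δt_1 = 3.063 × 239 = 732.0 ns.
Leg 2: 307 ns is already measured in the laboratory frame.
Total: 732.0 + 307.0 ns.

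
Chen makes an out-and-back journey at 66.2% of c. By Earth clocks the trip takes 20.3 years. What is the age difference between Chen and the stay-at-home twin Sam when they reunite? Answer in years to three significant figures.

β = 0.662; γ = 1/√(1 − 0.662²) = 1/√0.5618 = 1.334
Chen's elapsed proper time: τ = 20.3/1.334 = 15.21 years.
Age gap = Δt − τ = 20.3 − 15.21 years.

Δt − τ = 5.09 years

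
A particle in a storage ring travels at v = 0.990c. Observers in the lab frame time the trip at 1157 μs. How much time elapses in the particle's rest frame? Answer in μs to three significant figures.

τ = 163 μs

γ = 1/√(1 − 0.990²) = 1/√0.01990 = 7.089
The interval measured in the lab frame is the dilated one; the clock in the particle's rest frame measures the proper time τ = Δt/γ = 1157/7.089 μs.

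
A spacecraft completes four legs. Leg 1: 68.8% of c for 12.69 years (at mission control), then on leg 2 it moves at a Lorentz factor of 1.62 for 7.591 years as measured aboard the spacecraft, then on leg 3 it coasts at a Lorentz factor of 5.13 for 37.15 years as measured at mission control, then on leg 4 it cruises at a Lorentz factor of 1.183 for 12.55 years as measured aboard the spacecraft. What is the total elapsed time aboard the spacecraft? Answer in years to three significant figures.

τ = 36.6 years

Leg 1: β = 0.688; γ = 1/√(1 − 0.688²) = 1/√0.5267 = 1.378; τ_1 = 12.69/1.378 = 9.209 years.
Leg 2: 7.591 years is already measured aboard the spacecraft.
Leg 3: γ = 5.13; τ_3 = 37.15/5.130 = 7.242 years.
Leg 4: 12.55 years is already measured aboard the spacecraft.
Total: 9.209 + 7.591 + 7.242 + 12.55 years.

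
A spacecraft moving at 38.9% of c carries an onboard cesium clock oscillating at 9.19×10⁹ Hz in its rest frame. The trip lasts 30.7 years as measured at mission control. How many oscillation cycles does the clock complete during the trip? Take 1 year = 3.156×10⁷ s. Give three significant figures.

β = 0.389; γ = 1/√(1 − 0.389²) = 1/√0.8487 = 1.085
The oscillator's own cycle count is N = f × τ where τ is the proper time aboard the spacecraft. τ = Δt/γ = 30.7/1.085 = 28.28 years = 8.926×10⁸ s.
N = 9.19×10⁹ × 8.926×10⁸ = 8.203×10¹⁸.

N = 8.20×10¹⁸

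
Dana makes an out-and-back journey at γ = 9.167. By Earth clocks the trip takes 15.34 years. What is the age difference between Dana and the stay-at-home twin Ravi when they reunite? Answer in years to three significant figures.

γ = 9.167
Dana's elapsed proper time: τ = 15.34/9.167 = 1.673 years.
Age gap = Δt − τ = 15.34 − 1.673 years.

Δt − τ = 13.7 years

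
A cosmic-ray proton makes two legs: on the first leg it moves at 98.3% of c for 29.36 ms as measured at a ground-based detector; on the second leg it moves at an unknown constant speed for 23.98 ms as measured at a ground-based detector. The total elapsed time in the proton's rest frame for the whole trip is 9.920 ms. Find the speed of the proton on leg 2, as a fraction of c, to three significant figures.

Leg 1: β = 0.983; γ = 1/√(1 − 0.983²) = 1/√0.03371 = 5.446; τ_1 = 29.36/5.446 = 5.391 ms.
Leg 2: speed unknown; τ_2 = 23.98/γ_2.
Total proper time: 5.391 + τ_2 = 9.920, so τ_2 = 9.920 − 5.391 = 4.529 ms.
γ_2 = 23.98/4.529 = 5.294; β = √(1 − 1/γ²) = √0.9643.

β = 0.982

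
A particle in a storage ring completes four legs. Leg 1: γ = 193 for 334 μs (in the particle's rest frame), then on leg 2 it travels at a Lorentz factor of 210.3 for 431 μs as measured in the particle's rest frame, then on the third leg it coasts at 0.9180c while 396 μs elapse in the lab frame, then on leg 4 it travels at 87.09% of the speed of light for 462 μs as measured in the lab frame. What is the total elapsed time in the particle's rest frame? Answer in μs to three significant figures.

Leg 1: 334 μs is already measured in the particle's rest frame.
Leg 2: 431 μs is already measured in the particle's rest frame.
Leg 3: γ = 1/√(1 − 0.9180²) = 1/√0.1573 = 2.522; τ_3 = 396/2.522 = 157.0 μs.
Leg 4: β = 0.8709; γ = 1/√(1 − 0.8709²) = 1/√0.2415 = 2.035; τ_4 = 462/2.035 = 227.1 μs.
Total: 334.0 + 431.0 + 157.0 + 227.1 μs.

τ = 1150 μs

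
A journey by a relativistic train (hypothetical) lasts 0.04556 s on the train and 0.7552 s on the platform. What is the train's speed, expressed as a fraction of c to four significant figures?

β = 0.9982

The proper time is measured on the train (both events occur at the train's location); Δt is measured on the platform. γ = Δt/τ = 0.7552/0.04556 = 16.58.
β = √(1 − 1/γ²) = √(1 − 0.003640) = √0.9964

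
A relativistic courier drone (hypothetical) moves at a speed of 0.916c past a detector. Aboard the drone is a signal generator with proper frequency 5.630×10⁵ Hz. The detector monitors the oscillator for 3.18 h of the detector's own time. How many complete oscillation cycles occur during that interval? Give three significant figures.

γ = 1/√(1 − 0.916²) = 1/√0.1609 = 2.493
During 3.18 h of lab time, the oscillator's proper time advances by τ = Δt/γ = 3.18/2.493 = 1.276 h = 4.593×10³ s.
N = f × τ = 5.630×10⁵ × 4.593×10³ = 2.586×10⁹.

N = 2.59×10⁹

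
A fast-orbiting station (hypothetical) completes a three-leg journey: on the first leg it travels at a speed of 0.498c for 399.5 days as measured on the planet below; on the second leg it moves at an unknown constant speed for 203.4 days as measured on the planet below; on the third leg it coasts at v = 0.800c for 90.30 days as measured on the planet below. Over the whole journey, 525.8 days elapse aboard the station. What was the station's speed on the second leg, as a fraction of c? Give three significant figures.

β = 0.788

Leg 1: γ = 1/√(1 − 0.498²) = 1/√0.7520 = 1.153; τ_1 = 399.5/1.153 = 346.4 days.
Leg 2: speed unknown; τ_2 = 203.4/γ_2.
Leg 3: γ = 1/√(1 − 0.800²) = 1/√0.3600 = 1.667; τ_3 = 90.30/1.667 = 54.18 days.
Total proper time: 346.4 + τ_2 + 54.18 = 525.8, so τ_2 = 525.8 − 400.6 = 125.2 days.
γ_2 = 203.4/125.2 = 1.625; β = √(1 − 1/γ²) = √0.6212.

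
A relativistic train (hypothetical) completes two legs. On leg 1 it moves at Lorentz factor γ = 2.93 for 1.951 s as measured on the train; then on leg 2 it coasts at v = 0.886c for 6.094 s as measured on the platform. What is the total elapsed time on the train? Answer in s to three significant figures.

Leg 1: 1.951 s is already measured on the train.
Leg 2: γ = 1/√(1 − 0.886²) = 1/√0.2150 = 2.157; τ_2 = 6.094/2.157 = 2.826 s.
Total: 1.951 + 2.826 s.

τ = 4.78 s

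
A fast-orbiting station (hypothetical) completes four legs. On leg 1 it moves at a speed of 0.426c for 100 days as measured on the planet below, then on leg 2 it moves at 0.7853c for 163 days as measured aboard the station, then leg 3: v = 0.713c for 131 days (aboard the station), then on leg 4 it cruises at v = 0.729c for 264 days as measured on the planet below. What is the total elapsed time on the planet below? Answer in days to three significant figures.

Leg 1: 100 days is already measured on the planet below.
Leg 2: γ = 1/√(1 − 0.7853²) = 1/√0.3833 = 1.615; Δt_2 = 1.615 × 163 = 263.3 days.
Leg 3: γ = 1/√(1 − 0.713²) = 1/√0.4916 = 1.426; Δt_3 = 1.426 × 131 = 186.8 days.
Leg 4: 264 days is already measured on the planet below.
Total: 100.0 + 263.3 + 186.8 + 264.0 days.

Δt = 814 days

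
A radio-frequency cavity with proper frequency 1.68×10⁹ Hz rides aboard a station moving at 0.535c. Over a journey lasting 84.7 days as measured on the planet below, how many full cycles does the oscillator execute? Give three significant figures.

N = 1.04×10¹⁶

γ = 1/√(1 − 0.535²) = 1/√0.7138 = 1.184
The oscillator's own cycle count is N = f × τ where τ is the proper time aboard the station. τ = Δt/γ = 84.7/1.184 = 71.56 days = 6.183×10⁶ s.
N = 1.68×10⁹ × 6.183×10⁶ = 1.039×10¹⁶.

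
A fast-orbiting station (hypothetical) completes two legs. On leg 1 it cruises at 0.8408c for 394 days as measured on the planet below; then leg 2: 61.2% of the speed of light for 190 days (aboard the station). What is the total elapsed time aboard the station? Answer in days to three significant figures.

Leg 1: γ = 1/√(1 − 0.8408²) = 1/√0.2931 = 1.847; τ_1 = 394/1.847 = 213.3 days.
Leg 2: 190 days is already measured aboard the station.
Total: 213.3 + 190.0 days.

τ = 403 days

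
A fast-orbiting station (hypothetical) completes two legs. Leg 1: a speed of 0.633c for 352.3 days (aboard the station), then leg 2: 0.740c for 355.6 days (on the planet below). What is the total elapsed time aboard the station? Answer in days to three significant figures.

τ = 591 days

Leg 1: 352.3 days is already measured aboard the station.
Leg 2: γ = 1/√(1 − 0.740²) = 1/√0.4524 = 1.487; τ_2 = 355.6/1.487 = 239.2 days.
Total: 352.3 + 239.2 days.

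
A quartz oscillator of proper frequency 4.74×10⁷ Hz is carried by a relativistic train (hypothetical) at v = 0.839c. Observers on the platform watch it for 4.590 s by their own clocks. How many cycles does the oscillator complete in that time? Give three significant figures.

N = 1.18×10⁸

γ = 1/√(1 − 0.839²) = 1/√0.2961 = 1.838
During 4.590 s of lab time, the oscillator's proper time advances by τ = Δt/γ = 4.590/1.838 = 2.498 s = 2.498×10⁰ s.
N = f × τ = 4.74×10⁷ × 2.498×10⁰ = 1.184×10⁸.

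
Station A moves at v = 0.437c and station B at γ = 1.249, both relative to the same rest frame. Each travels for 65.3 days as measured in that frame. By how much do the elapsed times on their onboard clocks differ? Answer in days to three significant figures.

|τ_A − τ_B| = 6.45 days

A: γ = 1/√(1 − 0.437²) = 1/√0.8090 = 1.112; τ_A = 65.3/1.112 = 58.73 days.
B: γ = 1.249; τ_B = 65.3/1.249 = 52.28 days.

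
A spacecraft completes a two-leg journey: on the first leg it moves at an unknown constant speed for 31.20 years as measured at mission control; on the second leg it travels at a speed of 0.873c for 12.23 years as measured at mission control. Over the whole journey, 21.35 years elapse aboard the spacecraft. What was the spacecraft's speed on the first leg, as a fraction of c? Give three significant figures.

β = 0.870

Leg 1: speed unknown; τ_1 = 31.20/γ_1.
Leg 2: γ = 1/√(1 − 0.873²) = 1/√0.2379 = 2.050; τ_2 = 12.23/2.050 = 5.965 years.
Total proper time: τ_1 + 5.965 = 21.35, so τ_1 = 21.35 − 5.965 = 15.39 years.
γ_1 = 31.20/15.39 = 2.028; β = √(1 − 1/γ²) = √0.7568.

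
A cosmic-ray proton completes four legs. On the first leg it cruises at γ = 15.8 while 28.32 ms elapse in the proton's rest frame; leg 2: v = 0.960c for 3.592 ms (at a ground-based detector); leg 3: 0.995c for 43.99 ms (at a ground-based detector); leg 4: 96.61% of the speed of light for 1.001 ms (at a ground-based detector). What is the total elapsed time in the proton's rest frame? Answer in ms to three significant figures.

τ = 34.0 ms

Leg 1: 28.32 ms is already measured in the proton's rest frame.
Leg 2: γ = 1/√(1 − 0.960²) = 1/√0.07840 = 3.571; τ_2 = 3.592/3.571 = 1.006 ms.
Leg 3: γ = 1/√(1 − 0.995²) = 1/√0.009975 = 10.01; τ_3 = 43.99/10.01 = 4.393 ms.
Leg 4: β = 0.9661; γ = 1/√(1 − 0.9661²) = 1/√0.06665 = 3.873; τ_4 = 1.001/3.873 = 0.2584 ms.
Total: 28.32 + 1.006 + 4.393 + 0.2584 ms.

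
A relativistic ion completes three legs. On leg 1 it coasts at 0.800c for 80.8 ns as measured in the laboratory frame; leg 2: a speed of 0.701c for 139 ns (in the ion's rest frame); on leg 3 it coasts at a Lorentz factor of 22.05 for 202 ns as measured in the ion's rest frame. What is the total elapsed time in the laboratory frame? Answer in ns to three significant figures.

Δt = 4730 ns

Leg 1: 80.8 ns is already measured in the laboratory frame.
Leg 2: γ = 1/√(1 − 0.701²) = 1/√0.5086 = 1.402; Δt_2 = 1.402 × 139 = 194.9 ns.
Leg 3: γ = 22.05; Δt_3 = 22.05 × 202 = 4454 ns.
Total: 80.80 + 194.9 + 4454 ns.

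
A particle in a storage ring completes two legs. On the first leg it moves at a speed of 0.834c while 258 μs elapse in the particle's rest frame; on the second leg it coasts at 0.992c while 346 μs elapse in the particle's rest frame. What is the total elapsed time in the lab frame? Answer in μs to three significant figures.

Δt = 3210 μs

Leg 1: γ = 1/√(1 − 0.834²) = 1/√0.3044 = 1.812; Δt_1 = 1.812 × 258 = 467.6 μs.
Leg 2: γ = 1/√(1 − 0.992²) = 1/√0.01594 = 7.922; Δt_2 = 7.922 × 346 = 2741 μs.
Total: 467.6 + 2741 μs.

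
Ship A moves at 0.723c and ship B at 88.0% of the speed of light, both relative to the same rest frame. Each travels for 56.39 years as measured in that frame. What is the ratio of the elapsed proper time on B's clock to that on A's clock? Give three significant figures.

A: γ = 1/√(1 − 0.723²) = 1/√0.4773 = 1.447. B: β = 0.880; γ = 1/√(1 − 0.880²) = 1/√0.2256 = 2.105.
τ_A/τ_B = γ_B/γ_A = 2.105/1.447 = 1.454, so τ_B/τ_A = 0.6875.

τ_B/τ_A = 0.688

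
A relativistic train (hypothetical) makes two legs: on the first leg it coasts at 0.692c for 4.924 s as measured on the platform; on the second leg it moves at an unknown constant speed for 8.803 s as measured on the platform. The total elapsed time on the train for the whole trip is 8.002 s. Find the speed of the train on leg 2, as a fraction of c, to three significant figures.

β = 0.863

Leg 1: γ = 1/√(1 − 0.692²) = 1/√0.5211 = 1.385; τ_1 = 4.924/1.385 = 3.555 s.
Leg 2: speed unknown; τ_2 = 8.803/γ_2.
Total proper time: 3.555 + τ_2 = 8.002, so τ_2 = 8.002 − 3.555 = 4.447 s.
γ_2 = 8.803/4.447 = 1.979; β = √(1 − 1/γ²) = √0.7448.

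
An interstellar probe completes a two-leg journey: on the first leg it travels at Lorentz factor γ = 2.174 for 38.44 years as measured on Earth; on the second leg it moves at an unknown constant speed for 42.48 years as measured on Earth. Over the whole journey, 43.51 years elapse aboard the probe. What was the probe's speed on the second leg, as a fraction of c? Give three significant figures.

Leg 1: γ = 2.174; τ_1 = 38.44/2.174 = 17.68 years.
Leg 2: speed unknown; τ_2 = 42.48/γ_2.
Total proper time: 17.68 + τ_2 = 43.51, so τ_2 = 43.51 − 17.68 = 25.83 years.
γ_2 = 42.48/25.83 = 1.645; β = √(1 − 1/γ²) = √0.6303.

β = 0.794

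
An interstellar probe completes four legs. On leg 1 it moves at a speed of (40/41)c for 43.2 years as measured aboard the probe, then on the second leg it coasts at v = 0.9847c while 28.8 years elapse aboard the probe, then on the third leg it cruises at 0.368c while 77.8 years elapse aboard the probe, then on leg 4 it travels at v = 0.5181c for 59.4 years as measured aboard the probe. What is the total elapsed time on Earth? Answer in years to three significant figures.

Δt = 515 years

Leg 1: γ = 1/√(1 − (40/41)²) = 41/9 ≈ 4.556; Δt_1 = 4.556 × 43.2 = 196.8 years.
Leg 2: γ = 1/√(1 − 0.9847²) = 1/√0.03037 = 5.739; Δt_2 = 5.739 × 28.8 = 165.3 years.
Leg 3: γ = 1/√(1 − 0.368²) = 1/√0.8646 = 1.075; Δt_3 = 1.075 × 77.8 = 83.67 years.
Leg 4: γ = 1/√(1 − 0.5181²) = 1/√0.7316 = 1.169; Δt_4 = 1.169 × 59.4 = 69.45 years.
Total: 196.8 + 165.3 + 83.67 + 69.45 years.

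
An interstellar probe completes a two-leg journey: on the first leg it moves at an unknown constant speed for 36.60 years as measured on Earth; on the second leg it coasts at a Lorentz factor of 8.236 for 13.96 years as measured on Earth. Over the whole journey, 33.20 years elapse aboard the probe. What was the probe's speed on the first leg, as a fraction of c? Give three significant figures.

β = 0.509

Leg 1: speed unknown; τ_1 = 36.60/γ_1.
Leg 2: γ = 8.236; τ_2 = 13.96/8.236 = 1.695 years.
Total proper time: τ_1 + 1.695 = 33.20, so τ_1 = 33.20 − 1.695 = 31.51 years.
γ_1 = 36.60/31.51 = 1.162; β = √(1 − 1/γ²) = √0.2590.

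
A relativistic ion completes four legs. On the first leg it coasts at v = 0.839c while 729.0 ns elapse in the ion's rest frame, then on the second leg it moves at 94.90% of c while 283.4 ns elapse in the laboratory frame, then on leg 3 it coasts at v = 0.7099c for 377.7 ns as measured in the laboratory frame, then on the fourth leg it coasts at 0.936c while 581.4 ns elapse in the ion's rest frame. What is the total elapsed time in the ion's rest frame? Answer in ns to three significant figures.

Leg 1: 729.0 ns is already measured in the ion's rest frame.
Leg 2: β = 0.9490; γ = 1/√(1 − 0.9490²) = 1/√0.09940 = 3.172; τ_2 = 283.4/3.172 = 89.35 ns.
Leg 3: γ = 1/√(1 − 0.7099²) = 1/√0.4960 = 1.420; τ_3 = 377.7/1.420 = 266.0 ns.
Leg 4: 581.4 ns is already measured in the ion's rest frame.
Total: 729.0 + 89.35 + 266.0 + 581.4 ns.

τ = 1670 ns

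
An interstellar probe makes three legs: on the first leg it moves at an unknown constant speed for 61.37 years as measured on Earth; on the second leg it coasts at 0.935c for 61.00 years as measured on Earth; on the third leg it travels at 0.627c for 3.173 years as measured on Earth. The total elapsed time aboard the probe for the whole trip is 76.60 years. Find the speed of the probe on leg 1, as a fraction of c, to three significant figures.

Leg 1: speed unknown; τ_1 = 61.37/γ_1.
Leg 2: γ = 1/√(1 − 0.935²) = 1/√0.1258 = 2.820; τ_2 = 61.00/2.820 = 21.63 years.
Leg 3: γ = 1/√(1 − 0.627²) = 1/√0.6069 = 1.284; τ_3 = 3.173/1.284 = 2.472 years.
Total proper time: τ_1 + 21.63 + 2.472 = 76.60, so τ_1 = 76.60 − 24.11 = 52.49 years.
γ_1 = 61.37/52.49 = 1.169; β = √(1 − 1/γ²) = √0.2683.

β = 0.518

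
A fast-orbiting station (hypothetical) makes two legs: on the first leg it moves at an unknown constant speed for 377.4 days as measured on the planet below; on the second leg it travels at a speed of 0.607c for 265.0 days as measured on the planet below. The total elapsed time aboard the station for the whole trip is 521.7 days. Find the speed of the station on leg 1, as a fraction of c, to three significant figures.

Leg 1: speed unknown; τ_1 = 377.4/γ_1.
Leg 2: γ = 1/√(1 − 0.607²) = 1/√0.6316 = 1.258; τ_2 = 265.0/1.258 = 210.6 days.
Total proper time: τ_1 + 210.6 = 521.7, so τ_1 = 521.7 − 210.6 = 311.1 days.
γ_1 = 377.4/311.1 = 1.213; β = √(1 − 1/γ²) = √0.3205.

β = 0.566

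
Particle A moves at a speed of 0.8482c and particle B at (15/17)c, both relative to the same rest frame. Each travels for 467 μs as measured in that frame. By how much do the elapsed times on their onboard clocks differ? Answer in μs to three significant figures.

|τ_A − τ_B| = 27.6 μs

A: γ = 1/√(1 − 0.8482²) = 1/√0.2806 = 1.888; τ_A = 467/1.888 = 247.4 μs.
B: γ = 1/√(1 − (15/17)²) = 17/8 = 2.125; τ_B = 467/2.125 = 219.8 μs.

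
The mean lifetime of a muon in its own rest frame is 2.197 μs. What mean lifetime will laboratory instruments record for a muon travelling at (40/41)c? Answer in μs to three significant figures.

γ = 1/√(1 − (40/41)²) = 41/9 ≈ 4.556
The rest-frame lifetime is the proper time; the lab measures the dilated interval Δt = γτ₀ = 4.556 × 2.197 μs.

Δt = 10.0 μs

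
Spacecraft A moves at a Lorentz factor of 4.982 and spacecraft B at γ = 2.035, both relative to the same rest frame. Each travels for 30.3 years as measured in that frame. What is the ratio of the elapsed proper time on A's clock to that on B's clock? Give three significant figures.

A: γ = 4.982. B: γ = 2.035.
τ_A/τ_B = γ_B/γ_A = 2.035/4.982 = 0.4085, so τ_A/τ_B = 0.4085.

τ_A/τ_B = 0.408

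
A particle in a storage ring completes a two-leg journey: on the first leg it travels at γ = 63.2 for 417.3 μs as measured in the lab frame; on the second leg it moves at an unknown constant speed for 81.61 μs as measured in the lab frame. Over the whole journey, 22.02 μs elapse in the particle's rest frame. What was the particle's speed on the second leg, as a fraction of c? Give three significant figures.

β = 0.982

Leg 1: γ = 63.2; τ_1 = 417.3/63.20 = 6.603 μs.
Leg 2: speed unknown; τ_2 = 81.61/γ_2.
Total proper time: 6.603 + τ_2 = 22.02, so τ_2 = 22.02 − 6.603 = 15.42 μs.
γ_2 = 81.61/15.42 = 5.293; β = √(1 − 1/γ²) = √0.9643.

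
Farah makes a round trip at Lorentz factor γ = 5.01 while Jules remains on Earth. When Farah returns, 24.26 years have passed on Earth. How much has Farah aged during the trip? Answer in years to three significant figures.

γ = 5.01
Farah's clock measures proper time along the trip: τ = Δt/γ = 24.26/5.010 years.

τ = 4.84 years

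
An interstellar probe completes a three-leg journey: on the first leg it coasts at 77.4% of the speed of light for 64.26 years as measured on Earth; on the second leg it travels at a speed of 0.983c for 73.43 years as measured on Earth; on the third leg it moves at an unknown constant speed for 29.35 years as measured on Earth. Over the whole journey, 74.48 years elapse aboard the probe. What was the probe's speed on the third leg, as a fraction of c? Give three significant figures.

β = 0.722

Leg 1: β = 0.774; γ = 1/√(1 − 0.774²) = 1/√0.4009 = 1.579; τ_1 = 64.26/1.579 = 40.69 years.
Leg 2: γ = 1/√(1 − 0.983²) = 1/√0.03371 = 5.446; τ_2 = 73.43/5.446 = 13.48 years.
Leg 3: speed unknown; τ_3 = 29.35/γ_3.
Total proper time: 40.69 + 13.48 + τ_3 = 74.48, so τ_3 = 74.48 − 54.17 = 20.31 years.
γ_3 = 29.35/20.31 = 1.445; β = √(1 − 1/γ²) = √0.5212.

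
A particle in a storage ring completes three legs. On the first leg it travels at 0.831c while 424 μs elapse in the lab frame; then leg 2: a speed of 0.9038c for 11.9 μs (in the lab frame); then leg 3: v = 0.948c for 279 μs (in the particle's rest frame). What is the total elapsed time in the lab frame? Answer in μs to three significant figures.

Δt = 1310 μs

Leg 1: 424 μs is already measured in the lab frame.
Leg 2: 11.9 μs is already measured in the lab frame.
Leg 3: γ = 1/√(1 − 0.948²) = 1/√0.1013 = 3.142; Δt_3 = 3.142 × 279 = 876.6 μs.
Total: 424.0 + 11.90 + 876.6 μs.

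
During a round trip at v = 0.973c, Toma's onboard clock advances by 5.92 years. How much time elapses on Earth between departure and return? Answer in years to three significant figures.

Δt = 25.6 years

γ = 1/√(1 − 0.973²) = 1/√0.05327 = 4.333
Earth-frame duration is the dilated interval: Δt = γτ = 4.333 × 5.92 years.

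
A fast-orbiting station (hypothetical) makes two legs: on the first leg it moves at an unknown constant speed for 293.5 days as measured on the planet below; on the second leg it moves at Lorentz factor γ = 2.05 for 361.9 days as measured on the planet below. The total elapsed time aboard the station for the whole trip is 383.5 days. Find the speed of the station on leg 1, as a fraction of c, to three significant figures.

Leg 1: speed unknown; τ_1 = 293.5/γ_1.
Leg 2: γ = 2.05; τ_2 = 361.9/2.050 = 176.5 days.
Total proper time: τ_1 + 176.5 = 383.5, so τ_1 = 383.5 − 176.5 = 207.0 days.
γ_1 = 293.5/207.0 = 1.418; β = √(1 − 1/γ²) = √0.5028.

β = 0.709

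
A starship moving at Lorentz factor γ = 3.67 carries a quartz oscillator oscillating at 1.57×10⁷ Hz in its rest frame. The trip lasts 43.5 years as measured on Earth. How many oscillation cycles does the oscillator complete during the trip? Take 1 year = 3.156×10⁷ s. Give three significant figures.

γ = 3.67
The oscillator's own cycle count is N = f × τ where τ is the proper time on the ship. τ = Δt/γ = 43.5/3.670 = 11.85 years = 3.741×10⁸ s.
N = 1.57×10⁷ × 3.741×10⁸ = 5.873×10¹⁵.

N = 5.87×10¹⁵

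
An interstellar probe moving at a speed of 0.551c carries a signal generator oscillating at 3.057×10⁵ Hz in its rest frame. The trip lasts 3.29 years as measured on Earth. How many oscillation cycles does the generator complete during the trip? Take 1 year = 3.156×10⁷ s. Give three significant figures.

N = 2.65×10¹³

γ = 1/√(1 − 0.551²) = 1/√0.6964 = 1.198
The oscillator's own cycle count is N = f × τ where τ is the proper time aboard the probe. τ = Δt/γ = 3.29/1.198 = 2.746 years = 8.665×10⁷ s.
N = 3.057×10⁵ × 8.665×10⁷ = 2.649×10¹³.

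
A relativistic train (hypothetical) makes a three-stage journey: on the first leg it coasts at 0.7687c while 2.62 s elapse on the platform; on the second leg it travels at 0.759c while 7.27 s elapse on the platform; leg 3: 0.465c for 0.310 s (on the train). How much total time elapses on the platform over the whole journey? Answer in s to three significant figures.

Leg 1: 2.62 s is already measured on the platform.
Leg 2: 7.27 s is already measured on the platform.
Leg 3: γ = 1/√(1 − 0.465²) = 1/√0.7838 = 1.130; Δt_3 = 1.130 × 0.310 = 0.3502 s.
Total: 2.620 + 7.270 + 0.3502 s.

Δt = 10.2 s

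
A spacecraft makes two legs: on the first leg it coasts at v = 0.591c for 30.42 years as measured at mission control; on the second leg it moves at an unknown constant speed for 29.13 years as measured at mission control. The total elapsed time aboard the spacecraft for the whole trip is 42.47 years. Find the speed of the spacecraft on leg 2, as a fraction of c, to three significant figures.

Leg 1: γ = 1/√(1 − 0.591²) = 1/√0.6507 = 1.240; τ_1 = 30.42/1.240 = 24.54 years.
Leg 2: speed unknown; τ_2 = 29.13/γ_2.
Total proper time: 24.54 + τ_2 = 42.47, so τ_2 = 42.47 − 24.54 = 17.93 years.
γ_2 = 29.13/17.93 = 1.625; β = √(1 − 1/γ²) = √0.6211.

β = 0.788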